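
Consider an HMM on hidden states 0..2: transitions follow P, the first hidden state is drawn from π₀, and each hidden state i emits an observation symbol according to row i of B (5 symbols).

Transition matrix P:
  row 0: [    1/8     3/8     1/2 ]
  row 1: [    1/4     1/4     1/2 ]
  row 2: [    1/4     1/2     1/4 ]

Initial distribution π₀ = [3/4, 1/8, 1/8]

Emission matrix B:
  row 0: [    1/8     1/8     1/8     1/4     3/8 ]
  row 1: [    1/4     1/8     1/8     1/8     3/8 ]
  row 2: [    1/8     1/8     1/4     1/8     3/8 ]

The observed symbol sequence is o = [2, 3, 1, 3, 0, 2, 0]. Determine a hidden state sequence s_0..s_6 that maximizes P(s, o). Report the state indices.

path = [0, 2, 1, 2, 1, 2, 1]

t=0: δ = [9.375e-02, 1.562e-02, 3.125e-02]  (obs o_0=2)
t=1: δ = [2.930e-03, 4.395e-03, 5.859e-03]  ψ = [0, 0, 0]  (obs o_1=3)
t=2: δ = [1.831e-04, 3.662e-04, 2.747e-04]  ψ = [2, 2, 1]  (obs o_2=1)
t=3: δ = [2.289e-05, 1.717e-05, 2.289e-05]  ψ = [1, 2, 1]  (obs o_3=3)
t=4: δ = [7.153e-07, 2.861e-06, 1.431e-06]  ψ = [2, 2, 0]  (obs o_4=0)
t=5: δ = [8.941e-08, 8.941e-08, 3.576e-07]  ψ = [1, 1, 1]  (obs o_5=2)
t=6: δ = [1.118e-08, 4.470e-08, 1.118e-08]  ψ = [2, 2, 2]  (obs o_6=0)
backtrack: best end state = 1; path = [0, 2, 1, 2, 1, 2, 1]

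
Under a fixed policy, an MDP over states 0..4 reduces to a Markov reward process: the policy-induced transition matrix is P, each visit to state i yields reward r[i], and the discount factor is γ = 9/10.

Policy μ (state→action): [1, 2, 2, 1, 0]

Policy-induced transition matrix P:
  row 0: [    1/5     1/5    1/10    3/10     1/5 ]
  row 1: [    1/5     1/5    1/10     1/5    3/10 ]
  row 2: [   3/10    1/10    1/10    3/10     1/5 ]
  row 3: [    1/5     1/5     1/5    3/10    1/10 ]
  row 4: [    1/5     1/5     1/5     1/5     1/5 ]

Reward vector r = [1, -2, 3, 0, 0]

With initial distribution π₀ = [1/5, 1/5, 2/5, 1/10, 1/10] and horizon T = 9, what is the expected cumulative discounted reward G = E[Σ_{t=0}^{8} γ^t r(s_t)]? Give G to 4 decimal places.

t=0: π = [0.2000, 0.2000, 0.4000, 0.1000, 0.1000], E[r] = 1.0000, γ^t·E[r] = 1.000000, running G = 1.000000
t=1: π = [0.2400, 0.1600, 0.1200, 0.2700, 0.2100], E[r] = 0.2800, γ^t·E[r] = 0.252000, running G = 1.252000
t=2: π = [0.2120, 0.1880, 0.1480, 0.2630, 0.1890], E[r] = 0.2800, γ^t·E[r] = 0.226800, running G = 1.478800
t=3: π = [0.2148, 0.1852, 0.1452, 0.2623, 0.1925], E[r] = 0.2800, γ^t·E[r] = 0.204120, running G = 1.682920
t=4: π = [0.2145, 0.1855, 0.1455, 0.2622, 0.1923], E[r] = 0.2800, γ^t·E[r] = 0.183708, running G = 1.866628
t=5: π = [0.2145, 0.1855, 0.1455, 0.2622, 0.1923], E[r] = 0.2800, γ^t·E[r] = 0.165337, running G = 2.031965
t=6: π = [0.2145, 0.1855, 0.1455, 0.2622, 0.1923], E[r] = 0.2800, γ^t·E[r] = 0.148803, running G = 2.180769
t=7: π = [0.2145, 0.1855, 0.1455, 0.2622, 0.1923], E[r] = 0.2800, γ^t·E[r] = 0.133923, running G = 2.314692
t=8: π = [0.2145, 0.1855, 0.1455, 0.2622, 0.1923], E[r] = 0.2800, γ^t·E[r] = 0.120531, running G = 2.435223

G = 2.4352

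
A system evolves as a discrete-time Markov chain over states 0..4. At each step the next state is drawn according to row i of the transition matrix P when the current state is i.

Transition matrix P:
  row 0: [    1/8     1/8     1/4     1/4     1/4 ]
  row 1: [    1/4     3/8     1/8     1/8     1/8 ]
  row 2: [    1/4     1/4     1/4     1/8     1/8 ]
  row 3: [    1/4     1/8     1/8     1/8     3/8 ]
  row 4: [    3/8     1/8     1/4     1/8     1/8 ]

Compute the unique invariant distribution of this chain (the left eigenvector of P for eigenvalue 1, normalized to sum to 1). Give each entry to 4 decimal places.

Balance equations π_j = Σ_i π_i·P[i][j]:
  π_0 = 1/8·π_0 + 1/4·π_1 + 1/4·π_2 + 1/4·π_3 + 3/8·π_4
  π_1 = 1/8·π_0 + 3/8·π_1 + 1/4·π_2 + 1/8·π_3 + 1/8·π_4
  π_2 = 1/4·π_0 + 1/8·π_1 + 1/4·π_2 + 1/8·π_3 + 1/4·π_4
  π_3 = 1/4·π_0 + 1/8·π_1 + 1/8·π_2 + 1/8·π_3 + 1/8·π_4
  normalize: π_0 + π_1 + π_2 + π_3 + π_4 = 1
Solving the linear system gives exactly π = [69/283, 398/1981, 407/1981, 44/283, 55/283].

π = [0.2438, 0.2009, 0.2055, 0.1555, 0.1943]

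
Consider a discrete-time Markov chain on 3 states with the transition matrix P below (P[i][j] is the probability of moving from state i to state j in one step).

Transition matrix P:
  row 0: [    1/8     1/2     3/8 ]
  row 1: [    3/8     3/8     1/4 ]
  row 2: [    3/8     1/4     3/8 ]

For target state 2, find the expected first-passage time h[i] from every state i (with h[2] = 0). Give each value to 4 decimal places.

h = [3.1304, 3.4783, 0.0000]

First-step conditioning: h[2] = 0; for i ≠ 2, h[i] = 1 + Σ_k P[i][k]·h[k].
  h[0] = 1 + 1/8·h[0] + 1/2·h[1]
  h[1] = 1 + 3/8·h[0] + 3/8·h[1]
Solving the 2×2 linear system over states ≠ 2 gives exactly h = [72/23, 80/23, 0] (h[2] = 0 is the target).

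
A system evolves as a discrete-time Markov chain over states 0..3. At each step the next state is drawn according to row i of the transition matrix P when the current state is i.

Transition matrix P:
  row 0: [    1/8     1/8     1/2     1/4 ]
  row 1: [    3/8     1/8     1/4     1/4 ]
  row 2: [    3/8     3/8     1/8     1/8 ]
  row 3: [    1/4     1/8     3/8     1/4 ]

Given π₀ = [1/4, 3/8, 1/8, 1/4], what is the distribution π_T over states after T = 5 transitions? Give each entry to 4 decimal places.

π = [0.2789, 0.2020, 0.3076, 0.2115]

t=0: π = [0.2500, 0.3750, 0.1250, 0.2500]
t=1: π = [0.2813, 0.1563, 0.3281, 0.2344]
t=2: π = [0.2754, 0.2070, 0.3086, 0.2090]
t=3: π = [0.2800, 0.2021, 0.3064, 0.2114]
t=4: π = [0.2786, 0.2016, 0.3081, 0.2117]
t=5: π = [0.2789, 0.2020, 0.3076, 0.2115]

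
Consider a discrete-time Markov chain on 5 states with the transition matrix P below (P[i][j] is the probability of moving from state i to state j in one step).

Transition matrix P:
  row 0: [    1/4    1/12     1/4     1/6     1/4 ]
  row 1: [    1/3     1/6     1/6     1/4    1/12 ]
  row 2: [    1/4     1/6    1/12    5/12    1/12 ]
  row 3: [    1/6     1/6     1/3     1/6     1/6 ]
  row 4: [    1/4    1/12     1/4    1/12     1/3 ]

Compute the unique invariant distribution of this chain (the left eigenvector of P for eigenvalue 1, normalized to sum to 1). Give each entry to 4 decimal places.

π = [0.2428, 0.1307, 0.2204, 0.2169, 0.1892]

Balance equations π_j = Σ_i π_i·P[i][j]:
  π_0 = 1/4·π_0 + 1/3·π_1 + 1/4·π_2 + 1/6·π_3 + 1/4·π_4
  π_1 = 1/12·π_0 + 1/6·π_1 + 1/6·π_2 + 1/6·π_3 + 1/12·π_4
  π_2 = 1/4·π_0 + 1/6·π_1 + 1/12·π_2 + 1/3·π_3 + 1/4·π_4
  π_3 = 1/6·π_0 + 1/4·π_1 + 5/12·π_2 + 1/6·π_3 + 1/12·π_4
  normalize: π_0 + π_1 + π_2 + π_3 + π_4 = 1
Solving the linear system gives exactly π = [2399/9880, 1291/9880, 1089/4940, 2143/9880, 1869/9880].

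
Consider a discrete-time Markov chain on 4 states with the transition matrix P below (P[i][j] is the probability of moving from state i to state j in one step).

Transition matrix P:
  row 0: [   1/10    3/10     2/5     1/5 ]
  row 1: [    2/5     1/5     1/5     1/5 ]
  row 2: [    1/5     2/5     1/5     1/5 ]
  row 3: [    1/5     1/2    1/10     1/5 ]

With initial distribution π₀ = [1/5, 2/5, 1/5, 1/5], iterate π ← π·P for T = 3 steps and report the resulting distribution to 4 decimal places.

t=0: π = [0.2000, 0.4000, 0.2000, 0.2000]
t=1: π = [0.2600, 0.3200, 0.2200, 0.2000]
t=2: π = [0.2380, 0.3300, 0.2320, 0.2000]
t=3: π = [0.2422, 0.3302, 0.2276, 0.2000]

π = [0.2422, 0.3302, 0.2276, 0.2000]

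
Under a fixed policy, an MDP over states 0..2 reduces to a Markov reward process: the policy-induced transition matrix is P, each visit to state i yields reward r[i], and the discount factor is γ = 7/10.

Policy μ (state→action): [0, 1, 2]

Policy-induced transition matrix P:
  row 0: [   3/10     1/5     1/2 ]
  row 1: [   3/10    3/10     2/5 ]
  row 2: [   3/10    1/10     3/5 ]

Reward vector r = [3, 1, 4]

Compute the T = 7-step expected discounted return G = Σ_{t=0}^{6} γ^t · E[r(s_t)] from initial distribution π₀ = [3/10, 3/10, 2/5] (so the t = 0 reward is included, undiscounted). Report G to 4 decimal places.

t=0: π = [0.3000, 0.3000, 0.4000], E[r] = 2.8000, γ^t·E[r] = 2.800000, running G = 2.800000
t=1: π = [0.3000, 0.1900, 0.5100], E[r] = 3.1300, γ^t·E[r] = 2.191000, running G = 4.991000
t=2: π = [0.3000, 0.1680, 0.5320], E[r] = 3.1960, γ^t·E[r] = 1.566040, running G = 6.557040
t=3: π = [0.3000, 0.1636, 0.5364], E[r] = 3.2092, γ^t·E[r] = 1.100756, running G = 7.657796
t=4: π = [0.3000, 0.1627, 0.5373], E[r] = 3.2118, γ^t·E[r] = 0.771163, running G = 8.428958
t=5: π = [0.3000, 0.1625, 0.5375], E[r] = 3.2124, γ^t·E[r] = 0.539903, running G = 8.968861
t=6: π = [0.3000, 0.1625, 0.5375], E[r] = 3.2125, γ^t·E[r] = 0.377944, running G = 9.346805

G = 9.3468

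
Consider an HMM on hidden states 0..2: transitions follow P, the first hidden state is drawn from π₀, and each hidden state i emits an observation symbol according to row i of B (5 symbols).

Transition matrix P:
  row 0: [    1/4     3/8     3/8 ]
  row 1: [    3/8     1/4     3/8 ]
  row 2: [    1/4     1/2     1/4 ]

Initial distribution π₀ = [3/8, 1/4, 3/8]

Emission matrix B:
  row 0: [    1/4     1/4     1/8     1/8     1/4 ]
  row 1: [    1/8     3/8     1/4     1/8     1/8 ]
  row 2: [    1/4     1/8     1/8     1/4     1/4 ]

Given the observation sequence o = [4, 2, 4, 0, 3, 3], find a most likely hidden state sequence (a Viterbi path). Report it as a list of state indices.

path = [2, 1, 0, 2, 1, 2]

t=0: δ = [9.375e-02, 3.125e-02, 9.375e-02]  (obs o_0=4)
t=1: δ = [2.930e-03, 1.172e-02, 4.395e-03]  ψ = [0, 2, 0]  (obs o_1=2)
t=2: δ = [1.099e-03, 3.662e-04, 1.099e-03]  ψ = [1, 1, 1]  (obs o_2=4)
t=3: δ = [6.866e-05, 6.866e-05, 1.030e-04]  ψ = [0, 2, 0]  (obs o_3=0)
t=4: δ = [3.219e-06, 6.437e-06, 6.437e-06]  ψ = [1, 2, 0]  (obs o_4=3)
t=5: δ = [3.017e-07, 4.023e-07, 6.035e-07]  ψ = [1, 2, 1]  (obs o_5=3)
backtrack: best end state = 2; path = [2, 1, 0, 2, 1, 2]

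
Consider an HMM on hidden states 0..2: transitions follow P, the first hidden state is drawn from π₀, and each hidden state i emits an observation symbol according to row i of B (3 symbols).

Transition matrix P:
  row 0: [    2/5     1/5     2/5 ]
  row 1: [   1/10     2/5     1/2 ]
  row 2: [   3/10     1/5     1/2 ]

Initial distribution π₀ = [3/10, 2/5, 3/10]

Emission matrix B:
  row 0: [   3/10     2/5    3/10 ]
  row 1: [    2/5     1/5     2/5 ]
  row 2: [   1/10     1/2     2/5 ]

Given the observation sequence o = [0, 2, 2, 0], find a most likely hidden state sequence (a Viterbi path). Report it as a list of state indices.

t=0: δ = [9.000e-02, 1.600e-01, 3.000e-02]  (obs o_0=0)
t=1: δ = [1.080e-02, 2.560e-02, 3.200e-02]  ψ = [0, 1, 1]  (obs o_1=2)
t=2: δ = [2.880e-03, 4.096e-03, 6.400e-03]  ψ = [2, 1, 2]  (obs o_2=2)
t=3: δ = [5.760e-04, 6.554e-04, 3.200e-04]  ψ = [2, 1, 2]  (obs o_3=0)
backtrack: best end state = 1; path = [1, 1, 1, 1]

path = [1, 1, 1, 1]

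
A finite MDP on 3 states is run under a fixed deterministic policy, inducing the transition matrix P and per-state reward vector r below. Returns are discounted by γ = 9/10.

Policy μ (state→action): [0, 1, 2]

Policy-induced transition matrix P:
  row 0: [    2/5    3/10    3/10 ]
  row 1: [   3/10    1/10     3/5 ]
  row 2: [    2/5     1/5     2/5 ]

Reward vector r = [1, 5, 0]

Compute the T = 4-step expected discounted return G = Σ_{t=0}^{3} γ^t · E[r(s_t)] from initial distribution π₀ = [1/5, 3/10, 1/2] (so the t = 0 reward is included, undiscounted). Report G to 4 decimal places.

G = 5.1436

t=0: π = [0.2000, 0.3000, 0.5000], E[r] = 1.7000, γ^t·E[r] = 1.700000, running G = 1.700000
t=1: π = [0.3700, 0.1900, 0.4400], E[r] = 1.3200, γ^t·E[r] = 1.188000, running G = 2.888000
t=2: π = [0.3810, 0.2180, 0.4010], E[r] = 1.4710, γ^t·E[r] = 1.191510, running G = 4.079510
t=3: π = [0.3782, 0.2163, 0.4055], E[r] = 1.4597, γ^t·E[r] = 1.064121, running G = 5.143631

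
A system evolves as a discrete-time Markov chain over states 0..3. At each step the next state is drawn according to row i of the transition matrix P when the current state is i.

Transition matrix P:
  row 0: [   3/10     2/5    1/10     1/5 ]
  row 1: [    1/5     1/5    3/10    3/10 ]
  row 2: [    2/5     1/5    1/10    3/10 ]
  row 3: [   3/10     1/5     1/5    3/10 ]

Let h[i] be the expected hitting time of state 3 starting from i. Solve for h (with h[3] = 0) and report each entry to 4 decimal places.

h = [4.0523, 3.6601, 3.7255, 0.0000]

First-step conditioning: h[3] = 0; for i ≠ 3, h[i] = 1 + Σ_k P[i][k]·h[k].
  h[0] = 1 + 3/10·h[0] + 2/5·h[1] + 1/10·h[2]
  h[1] = 1 + 1/5·h[0] + 1/5·h[1] + 3/10·h[2]
  h[2] = 1 + 2/5·h[0] + 1/5·h[1] + 1/10·h[2]
Solving the 3×3 linear system over states ≠ 3 gives exactly h = [620/153, 560/153, 190/51, 0] (h[3] = 0 is the target).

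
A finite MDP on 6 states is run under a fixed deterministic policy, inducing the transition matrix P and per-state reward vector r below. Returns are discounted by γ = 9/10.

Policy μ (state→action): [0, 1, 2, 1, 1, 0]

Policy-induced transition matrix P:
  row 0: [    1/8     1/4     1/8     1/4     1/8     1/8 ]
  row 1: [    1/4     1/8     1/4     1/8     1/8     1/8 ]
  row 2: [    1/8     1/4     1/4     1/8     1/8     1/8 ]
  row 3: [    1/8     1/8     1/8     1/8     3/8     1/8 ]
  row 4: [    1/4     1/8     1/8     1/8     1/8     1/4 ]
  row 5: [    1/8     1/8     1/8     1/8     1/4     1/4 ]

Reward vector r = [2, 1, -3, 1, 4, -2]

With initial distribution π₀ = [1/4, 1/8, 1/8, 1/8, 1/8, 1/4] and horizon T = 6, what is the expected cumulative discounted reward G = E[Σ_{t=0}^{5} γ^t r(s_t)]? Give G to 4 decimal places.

t=0: π = [0.2500, 0.1250, 0.1250, 0.1250, 0.1250, 0.2500], E[r] = 0.3750, γ^t·E[r] = 0.375000, running G = 0.375000
t=1: π = [0.1563, 0.1719, 0.1563, 0.1563, 0.1875, 0.1719], E[r] = 0.5781, γ^t·E[r] = 0.520313, running G = 0.895313
t=2: π = [0.1699, 0.1641, 0.1660, 0.1445, 0.1855, 0.1699], E[r] = 0.5527, γ^t·E[r] = 0.447715, running G = 1.343027
t=3: π = [0.1687, 0.1670, 0.1663, 0.1462, 0.1824, 0.1694], E[r] = 0.5425, γ^t·E[r] = 0.395468, running G = 1.738496
t=4: π = [0.1687, 0.1669, 0.1667, 0.1461, 0.1827, 0.1690], E[r] = 0.5433, γ^t·E[r] = 0.356482, running G = 2.094978
t=5: π = [0.1687, 0.1669, 0.1667, 0.1461, 0.1826, 0.1690], E[r] = 0.5430, γ^t·E[r] = 0.320622, running G = 2.415600

G = 2.4156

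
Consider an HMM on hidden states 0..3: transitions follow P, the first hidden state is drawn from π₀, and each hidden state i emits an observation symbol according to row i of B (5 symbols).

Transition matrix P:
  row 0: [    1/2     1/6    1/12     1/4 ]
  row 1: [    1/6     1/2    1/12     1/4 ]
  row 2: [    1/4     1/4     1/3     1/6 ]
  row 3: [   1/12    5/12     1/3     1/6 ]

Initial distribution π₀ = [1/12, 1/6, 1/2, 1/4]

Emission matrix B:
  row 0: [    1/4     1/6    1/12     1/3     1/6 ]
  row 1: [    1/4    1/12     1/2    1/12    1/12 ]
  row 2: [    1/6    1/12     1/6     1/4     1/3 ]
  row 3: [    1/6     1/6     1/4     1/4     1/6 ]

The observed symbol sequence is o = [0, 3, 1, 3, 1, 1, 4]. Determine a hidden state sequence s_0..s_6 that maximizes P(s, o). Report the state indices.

path = [2, 0, 0, 0, 0, 0, 0]

t=0: δ = [2.083e-02, 4.167e-02, 8.333e-02, 4.167e-02]  (obs o_0=0)
t=1: δ = [6.944e-03, 1.736e-03, 6.944e-03, 3.472e-03]  ψ = [2, 1, 2, 2]  (obs o_1=3)
t=2: δ = [5.787e-04, 1.447e-04, 1.929e-04, 2.894e-04]  ψ = [0, 2, 2, 0]  (obs o_2=1)
t=3: δ = [9.645e-05, 1.005e-05, 2.411e-05, 3.617e-05]  ψ = [0, 3, 3, 0]  (obs o_3=3)
t=4: δ = [8.038e-06, 1.340e-06, 1.005e-06, 4.019e-06]  ψ = [0, 0, 3, 0]  (obs o_4=1)
t=5: δ = [6.698e-07, 1.395e-07, 1.116e-07, 3.349e-07]  ψ = [0, 3, 3, 0]  (obs o_5=1)
t=6: δ = [5.582e-08, 1.163e-08, 3.721e-08, 2.791e-08]  ψ = [0, 3, 3, 0]  (obs o_6=4)
backtrack: best end state = 0; path = [2, 0, 0, 0, 0, 0, 0]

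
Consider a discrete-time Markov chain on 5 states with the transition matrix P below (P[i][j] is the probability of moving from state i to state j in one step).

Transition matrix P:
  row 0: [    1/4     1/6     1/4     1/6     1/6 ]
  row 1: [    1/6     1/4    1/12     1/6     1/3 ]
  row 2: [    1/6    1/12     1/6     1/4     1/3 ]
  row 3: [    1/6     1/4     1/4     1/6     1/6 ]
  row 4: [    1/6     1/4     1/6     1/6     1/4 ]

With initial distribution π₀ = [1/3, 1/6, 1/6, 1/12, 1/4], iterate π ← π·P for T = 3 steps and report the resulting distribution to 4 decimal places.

t=0: π = [0.3333, 0.1667, 0.1667, 0.0833, 0.2500]
t=1: π = [0.1944, 0.1944, 0.1875, 0.1806, 0.2431]
t=2: π = [0.1829, 0.2025, 0.1817, 0.1823, 0.2506]
t=3: π = [0.1819, 0.2045, 0.1802, 0.1818, 0.2516]

π = [0.1819, 0.2045, 0.1802, 0.1818, 0.2516]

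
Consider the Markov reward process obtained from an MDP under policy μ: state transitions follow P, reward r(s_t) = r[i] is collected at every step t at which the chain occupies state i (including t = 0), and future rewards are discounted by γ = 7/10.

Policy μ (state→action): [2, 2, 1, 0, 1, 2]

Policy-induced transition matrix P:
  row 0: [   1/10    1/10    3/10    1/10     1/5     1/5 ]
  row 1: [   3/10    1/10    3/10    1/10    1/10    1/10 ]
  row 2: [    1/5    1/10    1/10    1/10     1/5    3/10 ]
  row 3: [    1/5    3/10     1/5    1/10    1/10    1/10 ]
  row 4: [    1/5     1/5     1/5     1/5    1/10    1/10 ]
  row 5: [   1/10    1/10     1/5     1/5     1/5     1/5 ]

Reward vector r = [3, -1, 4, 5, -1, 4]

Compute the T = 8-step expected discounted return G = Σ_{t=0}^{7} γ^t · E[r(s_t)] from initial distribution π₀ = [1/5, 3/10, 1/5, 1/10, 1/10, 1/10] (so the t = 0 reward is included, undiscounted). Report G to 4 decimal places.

t=0: π = [0.2000, 0.3000, 0.2000, 0.1000, 0.1000, 0.1000], E[r] = 1.9000, γ^t·E[r] = 1.900000, running G = 1.900000
t=1: π = [0.2000, 0.1300, 0.2300, 0.1200, 0.1500, 0.1700], E[r] = 2.5200, γ^t·E[r] = 1.764000, running G = 3.664000
t=2: π = [0.1760, 0.1390, 0.2100, 0.1320, 0.1600, 0.1830], E[r] = 2.4610, γ^t·E[r] = 1.205890, running G = 4.869890
t=3: π = [0.1780, 0.1424, 0.2105, 0.1343, 0.1569, 0.1779], E[r] = 2.4598, γ^t·E[r] = 0.843711, running G = 5.713601
t=4: π = [0.1787, 0.1426, 0.2110, 0.1335, 0.1566, 0.1777], E[r] = 2.4589, γ^t·E[r] = 0.590377, running G = 6.303978
t=5: π = [0.1786, 0.1424, 0.2110, 0.1334, 0.1567, 0.1778], E[r] = 2.4593, γ^t·E[r] = 0.413342, running G = 6.717321
t=6: π = [0.1786, 0.1424, 0.2110, 0.1335, 0.1567, 0.1778], E[r] = 2.4593, γ^t·E[r] = 0.289338, running G = 7.006659
t=7: π = [0.1786, 0.1424, 0.2110, 0.1335, 0.1567, 0.1778], E[r] = 2.4593, γ^t·E[r] = 0.202536, running G = 7.209194

G = 7.2092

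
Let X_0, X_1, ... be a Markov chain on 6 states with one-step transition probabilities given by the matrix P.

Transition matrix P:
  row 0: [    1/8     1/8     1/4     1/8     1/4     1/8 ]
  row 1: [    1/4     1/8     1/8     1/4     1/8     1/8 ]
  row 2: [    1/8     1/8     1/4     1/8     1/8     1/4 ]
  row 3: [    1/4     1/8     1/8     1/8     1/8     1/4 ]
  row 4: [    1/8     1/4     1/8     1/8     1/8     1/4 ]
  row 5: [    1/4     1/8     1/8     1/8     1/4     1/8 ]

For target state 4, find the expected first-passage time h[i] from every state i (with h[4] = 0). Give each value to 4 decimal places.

First-step conditioning: h[4] = 0; for i ≠ 4, h[i] = 1 + Σ_k P[i][k]·h[k].
  h[0] = 1 + 1/8·h[0] + 1/8·h[1] + 1/4·h[2] + 1/8·h[3] + 1/8·h[5]
  h[1] = 1 + 1/4·h[0] + 1/8·h[1] + 1/8·h[2] + 1/4·h[3] + 1/8·h[5]
  h[2] = 1 + 1/8·h[0] + 1/8·h[1] + 1/4·h[2] + 1/8·h[3] + 1/4·h[5]
  h[3] = 1 + 1/4·h[0] + 1/8·h[1] + 1/8·h[2] + 1/8·h[3] + 1/4·h[5]
  h[5] = 1 + 1/4·h[0] + 1/8·h[1] + 1/8·h[2] + 1/8·h[3] + 1/8·h[5]
Solving the 5×5 linear system over states ≠ 4 gives exactly h = [26/5, 146/25, 146/25, 144/25, 0, 128/25] (h[4] = 0 is the target).

h = [5.2000, 5.8400, 5.8400, 5.7600, 0.0000, 5.1200]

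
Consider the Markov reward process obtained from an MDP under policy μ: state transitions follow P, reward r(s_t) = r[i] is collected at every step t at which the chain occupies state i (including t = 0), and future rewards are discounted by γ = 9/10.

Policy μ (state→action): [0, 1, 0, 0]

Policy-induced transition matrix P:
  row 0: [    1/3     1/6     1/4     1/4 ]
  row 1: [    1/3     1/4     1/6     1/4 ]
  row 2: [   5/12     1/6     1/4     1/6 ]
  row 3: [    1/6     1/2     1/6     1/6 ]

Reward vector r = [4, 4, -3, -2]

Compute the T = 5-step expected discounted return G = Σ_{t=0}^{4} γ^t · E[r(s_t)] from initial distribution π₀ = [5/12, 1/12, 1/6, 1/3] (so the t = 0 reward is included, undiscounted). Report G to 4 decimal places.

G = 4.6803

t=0: π = [0.4167, 0.0833, 0.1667, 0.3333], E[r] = 0.8333, γ^t·E[r] = 0.833333, running G = 0.833333
t=1: π = [0.2917, 0.2847, 0.2153, 0.2083], E[r] = 1.2431, γ^t·E[r] = 1.118750, running G = 1.952083
t=2: π = [0.3166, 0.2598, 0.2089, 0.2147], E[r] = 1.2494, γ^t·E[r] = 1.012031, running G = 2.964115
t=3: π = [0.3150, 0.2599, 0.2105, 0.2147], E[r] = 1.2386, γ^t·E[r] = 0.902953, running G = 3.867068
t=4: π = [0.3151, 0.2599, 0.2105, 0.2146], E[r] = 1.2394, γ^t·E[r] = 0.813183, running G = 4.680250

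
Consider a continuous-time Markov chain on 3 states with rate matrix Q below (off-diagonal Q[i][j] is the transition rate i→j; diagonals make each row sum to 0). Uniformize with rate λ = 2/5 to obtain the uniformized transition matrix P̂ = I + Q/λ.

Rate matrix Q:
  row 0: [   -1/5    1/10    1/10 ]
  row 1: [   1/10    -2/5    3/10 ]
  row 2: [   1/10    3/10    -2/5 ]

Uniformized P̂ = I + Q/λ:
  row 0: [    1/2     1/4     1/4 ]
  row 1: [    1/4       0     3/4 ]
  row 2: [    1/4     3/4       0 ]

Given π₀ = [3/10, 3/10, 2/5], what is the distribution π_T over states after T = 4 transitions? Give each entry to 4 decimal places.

t=0: π = [0.3000, 0.3000, 0.4000]
t=1: π = [0.3250, 0.3750, 0.3000]
t=2: π = [0.3313, 0.3063, 0.3625]
t=3: π = [0.3328, 0.3547, 0.3125]
t=4: π = [0.3332, 0.3176, 0.3492]

π = [0.3332, 0.3176, 0.3492]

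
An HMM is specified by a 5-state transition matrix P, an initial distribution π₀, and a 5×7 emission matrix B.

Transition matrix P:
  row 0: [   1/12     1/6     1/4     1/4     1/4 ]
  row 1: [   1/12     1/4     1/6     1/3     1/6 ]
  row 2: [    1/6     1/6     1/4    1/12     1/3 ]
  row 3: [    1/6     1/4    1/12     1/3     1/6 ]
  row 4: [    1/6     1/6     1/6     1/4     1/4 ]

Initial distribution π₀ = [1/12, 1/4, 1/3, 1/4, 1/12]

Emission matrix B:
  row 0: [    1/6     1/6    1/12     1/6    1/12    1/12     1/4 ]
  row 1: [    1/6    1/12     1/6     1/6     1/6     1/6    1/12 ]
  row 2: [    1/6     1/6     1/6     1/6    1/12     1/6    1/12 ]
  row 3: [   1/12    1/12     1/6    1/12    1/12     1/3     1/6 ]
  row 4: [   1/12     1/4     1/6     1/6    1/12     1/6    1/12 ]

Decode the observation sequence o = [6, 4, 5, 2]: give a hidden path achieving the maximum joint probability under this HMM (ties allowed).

path = [3, 1, 3, 3]

t=0: δ = [2.083e-02, 2.083e-02, 2.778e-02, 4.167e-02, 6.944e-03]  (obs o_0=6)
t=1: δ = [5.787e-04, 1.736e-03, 5.787e-04, 1.157e-03, 7.716e-04]  ψ = [3, 3, 2, 3, 2]  (obs o_1=4)
t=2: δ = [1.608e-05, 7.234e-05, 4.823e-05, 1.929e-04, 4.823e-05]  ψ = [3, 1, 1, 1, 1]  (obs o_2=5)
t=3: δ = [2.679e-06, 8.038e-06, 2.679e-06, 1.072e-05, 5.358e-06]  ψ = [3, 3, 3, 3, 3]  (obs o_3=2)
backtrack: best end state = 3; path = [3, 1, 3, 3]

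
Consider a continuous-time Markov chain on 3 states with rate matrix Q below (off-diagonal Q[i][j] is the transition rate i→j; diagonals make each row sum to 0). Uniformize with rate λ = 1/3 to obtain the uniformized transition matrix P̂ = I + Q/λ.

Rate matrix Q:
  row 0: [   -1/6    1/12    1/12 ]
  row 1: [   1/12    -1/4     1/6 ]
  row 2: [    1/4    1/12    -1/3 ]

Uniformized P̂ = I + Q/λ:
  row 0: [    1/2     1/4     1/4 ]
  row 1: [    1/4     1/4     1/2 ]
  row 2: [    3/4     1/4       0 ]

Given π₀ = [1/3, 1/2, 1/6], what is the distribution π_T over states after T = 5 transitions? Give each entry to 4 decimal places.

t=0: π = [0.3333, 0.5000, 0.1667]
t=1: π = [0.4167, 0.2500, 0.3333]
t=2: π = [0.5208, 0.2500, 0.2292]
t=3: π = [0.4948, 0.2500, 0.2552]
t=4: π = [0.5013, 0.2500, 0.2487]
t=5: π = [0.4997, 0.2500, 0.2503]

π = [0.4997, 0.2500, 0.2503]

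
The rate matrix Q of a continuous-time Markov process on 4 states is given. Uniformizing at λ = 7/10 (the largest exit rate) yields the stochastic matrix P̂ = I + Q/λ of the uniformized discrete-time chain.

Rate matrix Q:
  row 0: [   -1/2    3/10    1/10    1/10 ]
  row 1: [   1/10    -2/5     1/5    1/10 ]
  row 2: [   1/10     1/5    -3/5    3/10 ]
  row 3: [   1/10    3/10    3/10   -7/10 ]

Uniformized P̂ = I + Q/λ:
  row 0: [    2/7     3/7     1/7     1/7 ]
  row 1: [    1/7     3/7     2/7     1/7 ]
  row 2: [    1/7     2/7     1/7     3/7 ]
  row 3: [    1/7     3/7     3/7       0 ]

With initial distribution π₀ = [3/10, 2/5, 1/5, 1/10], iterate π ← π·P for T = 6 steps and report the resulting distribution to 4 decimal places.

π = [0.1667, 0.3925, 0.2527, 0.1881]

t=0: π = [0.3000, 0.4000, 0.2000, 0.1000]
t=1: π = [0.1857, 0.4000, 0.2286, 0.1857]
t=2: π = [0.1694, 0.3959, 0.2531, 0.1816]
t=3: π = [0.1671, 0.3924, 0.2513, 0.1892]
t=4: π = [0.1667, 0.3927, 0.2530, 0.1876]
t=5: π = [0.1667, 0.3924, 0.2526, 0.1883]
t=6: π = [0.1667, 0.3925, 0.2527, 0.1881]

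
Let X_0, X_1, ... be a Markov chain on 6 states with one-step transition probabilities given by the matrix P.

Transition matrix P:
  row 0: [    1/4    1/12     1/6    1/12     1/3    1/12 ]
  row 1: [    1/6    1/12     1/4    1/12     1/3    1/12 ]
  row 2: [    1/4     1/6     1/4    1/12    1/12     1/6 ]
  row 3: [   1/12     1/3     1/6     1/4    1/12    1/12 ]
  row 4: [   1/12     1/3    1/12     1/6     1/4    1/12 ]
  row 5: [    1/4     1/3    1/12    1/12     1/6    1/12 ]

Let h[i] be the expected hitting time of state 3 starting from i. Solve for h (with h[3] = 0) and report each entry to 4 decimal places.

h = [9.5673, 9.5853, 9.7832, 0.0000, 8.8189, 9.6786]

First-step conditioning: h[3] = 0; for i ≠ 3, h[i] = 1 + Σ_k P[i][k]·h[k].
  h[0] = 1 + 1/4·h[0] + 1/12·h[1] + 1/6·h[2] + 1/3·h[4] + 1/12·h[5]
  h[1] = 1 + 1/6·h[0] + 1/12·h[1] + 1/4·h[2] + 1/3·h[4] + 1/12·h[5]
  h[2] = 1 + 1/4·h[0] + 1/6·h[1] + 1/4·h[2] + 1/12·h[4] + 1/6·h[5]
  h[4] = 1 + 1/12·h[0] + 1/3·h[1] + 1/12·h[2] + 1/4·h[4] + 1/12·h[5]
  h[5] = 1 + 1/4·h[0] + 1/3·h[1] + 1/12·h[2] + 1/6·h[4] + 1/12·h[5]
Solving the 5×5 linear system over states ≠ 3 gives exactly h = [40422/4225, 40498/4225, 41334/4225, 0, 7452/845, 40892/4225] (h[3] = 0 is the target).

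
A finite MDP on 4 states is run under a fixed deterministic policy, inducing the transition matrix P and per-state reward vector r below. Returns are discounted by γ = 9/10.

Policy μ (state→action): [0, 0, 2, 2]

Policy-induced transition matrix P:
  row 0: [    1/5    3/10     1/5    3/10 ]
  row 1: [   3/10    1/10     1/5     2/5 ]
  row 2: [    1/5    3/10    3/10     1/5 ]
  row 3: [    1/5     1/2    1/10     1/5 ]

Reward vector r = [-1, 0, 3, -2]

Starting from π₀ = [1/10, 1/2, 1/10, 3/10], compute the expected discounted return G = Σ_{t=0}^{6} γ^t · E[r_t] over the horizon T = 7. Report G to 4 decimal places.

t=0: π = [0.1000, 0.5000, 0.1000, 0.3000], E[r] = -0.4000, γ^t·E[r] = -0.400000, running G = -0.400000
t=1: π = [0.2500, 0.2600, 0.1800, 0.3100], E[r] = -0.3300, γ^t·E[r] = -0.297000, running G = -0.697000
t=2: π = [0.2260, 0.3100, 0.1870, 0.2770], E[r] = -0.2190, γ^t·E[r] = -0.177390, running G = -0.874390
t=3: π = [0.2310, 0.2934, 0.1910, 0.2846], E[r] = -0.2272, γ^t·E[r] = -0.165629, running G = -1.040019
t=4: π = [0.2293, 0.2982, 0.1906, 0.2818], E[r] = -0.2210, γ^t·E[r] = -0.144985, running G = -1.185004
t=5: π = [0.2298, 0.2967, 0.1909, 0.2826], E[r] = -0.2223, γ^t·E[r] = -0.131284, running G = -1.316287
t=6: π = [0.2297, 0.2972, 0.1908, 0.2823], E[r] = -0.2218, γ^t·E[r] = -0.117888, running G = -1.434176

G = -1.4342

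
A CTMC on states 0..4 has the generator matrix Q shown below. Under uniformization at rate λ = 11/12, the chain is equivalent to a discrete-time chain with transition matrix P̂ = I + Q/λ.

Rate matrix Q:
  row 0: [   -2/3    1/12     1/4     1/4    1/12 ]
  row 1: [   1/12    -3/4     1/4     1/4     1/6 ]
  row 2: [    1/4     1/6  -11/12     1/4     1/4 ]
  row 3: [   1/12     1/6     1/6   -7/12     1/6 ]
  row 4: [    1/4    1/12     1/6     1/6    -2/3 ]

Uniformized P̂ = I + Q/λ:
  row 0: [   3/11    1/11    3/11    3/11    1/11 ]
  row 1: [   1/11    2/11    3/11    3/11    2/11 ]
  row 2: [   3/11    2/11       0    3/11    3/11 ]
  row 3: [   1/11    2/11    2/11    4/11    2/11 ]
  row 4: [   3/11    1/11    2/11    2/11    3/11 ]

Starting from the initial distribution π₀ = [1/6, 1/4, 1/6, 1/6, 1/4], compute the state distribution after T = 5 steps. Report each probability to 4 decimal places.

π = [0.1952, 0.1460, 0.1801, 0.2802, 0.1985]

t=0: π = [0.1667, 0.2500, 0.1667, 0.1667, 0.2500]
t=1: π = [0.1970, 0.1439, 0.1894, 0.2652, 0.2045]
t=2: π = [0.1983, 0.1453, 0.1784, 0.2782, 0.1997]
t=3: π = [0.1957, 0.1456, 0.1806, 0.2799, 0.1982]
t=4: π = [0.1954, 0.1460, 0.1800, 0.2802, 0.1985]
t=5: π = [0.1952, 0.1460, 0.1801, 0.2802, 0.1985]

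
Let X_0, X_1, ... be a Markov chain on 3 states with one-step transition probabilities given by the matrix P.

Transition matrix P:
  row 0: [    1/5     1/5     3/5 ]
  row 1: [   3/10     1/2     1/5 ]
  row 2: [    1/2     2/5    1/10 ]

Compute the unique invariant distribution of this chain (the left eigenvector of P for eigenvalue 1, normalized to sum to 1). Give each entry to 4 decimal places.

π = [0.3274, 0.3717, 0.3009]

Balance equations π_j = Σ_i π_i·P[i][j]:
  π_0 = 1/5·π_0 + 3/10·π_1 + 1/2·π_2
  π_1 = 1/5·π_0 + 1/2·π_1 + 2/5·π_2
  normalize: π_0 + π_1 + π_2 = 1
Solving the linear system gives exactly π = [37/113, 42/113, 34/113].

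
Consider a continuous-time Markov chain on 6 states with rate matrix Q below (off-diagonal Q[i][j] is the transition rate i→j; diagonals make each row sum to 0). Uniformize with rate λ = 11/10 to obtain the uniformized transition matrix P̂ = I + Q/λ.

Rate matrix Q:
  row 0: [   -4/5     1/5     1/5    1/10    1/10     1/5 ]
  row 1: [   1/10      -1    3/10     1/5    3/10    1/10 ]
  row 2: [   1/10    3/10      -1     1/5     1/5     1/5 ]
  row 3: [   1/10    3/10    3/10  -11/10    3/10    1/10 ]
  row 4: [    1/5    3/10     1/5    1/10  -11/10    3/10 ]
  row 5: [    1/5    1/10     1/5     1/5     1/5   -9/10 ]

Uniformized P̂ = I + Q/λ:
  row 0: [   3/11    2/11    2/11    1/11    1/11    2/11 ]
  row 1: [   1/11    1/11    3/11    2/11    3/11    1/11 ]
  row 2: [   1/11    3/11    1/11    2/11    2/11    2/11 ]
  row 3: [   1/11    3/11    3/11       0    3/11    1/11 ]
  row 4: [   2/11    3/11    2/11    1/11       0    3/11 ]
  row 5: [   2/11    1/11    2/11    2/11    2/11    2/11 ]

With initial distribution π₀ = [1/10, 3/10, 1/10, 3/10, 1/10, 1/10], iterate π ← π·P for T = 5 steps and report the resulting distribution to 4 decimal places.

π = [0.1483, 0.1934, 0.1937, 0.1297, 0.1674, 0.1676]

t=0: π = [0.1000, 0.3000, 0.1000, 0.3000, 0.1000, 0.1000]
t=1: π = [0.1273, 0.1909, 0.2273, 0.1091, 0.2091, 0.1364]
t=2: π = [0.1455, 0.2017, 0.1884, 0.1314, 0.1595, 0.1736]
t=3: π = [0.1476, 0.1913, 0.1950, 0.1302, 0.1699, 0.1660]
t=4: π = [0.1483, 0.1943, 0.1933, 0.1293, 0.1667, 0.1680]
t=5: π = [0.1483, 0.1934, 0.1937, 0.1297, 0.1674, 0.1676]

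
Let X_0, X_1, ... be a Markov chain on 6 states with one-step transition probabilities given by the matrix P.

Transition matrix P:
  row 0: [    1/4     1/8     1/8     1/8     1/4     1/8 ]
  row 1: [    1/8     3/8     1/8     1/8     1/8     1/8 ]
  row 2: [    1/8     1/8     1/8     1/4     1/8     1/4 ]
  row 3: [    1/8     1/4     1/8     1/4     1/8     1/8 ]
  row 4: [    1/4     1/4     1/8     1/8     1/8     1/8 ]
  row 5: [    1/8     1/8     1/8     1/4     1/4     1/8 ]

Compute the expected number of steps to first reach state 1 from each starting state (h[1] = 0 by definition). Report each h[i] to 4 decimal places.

h = [5.8435, 0.0000, 5.8203, 5.1014, 5.1942, 5.7507]

First-step conditioning: h[1] = 0; for i ≠ 1, h[i] = 1 + Σ_k P[i][k]·h[k].
  h[0] = 1 + 1/4·h[0] + 1/8·h[2] + 1/8·h[3] + 1/4·h[4] + 1/8·h[5]
  h[2] = 1 + 1/8·h[0] + 1/8·h[2] + 1/4·h[3] + 1/8·h[4] + 1/4·h[5]
  h[3] = 1 + 1/8·h[0] + 1/8·h[2] + 1/4·h[3] + 1/8·h[4] + 1/8·h[5]
  h[4] = 1 + 1/4·h[0] + 1/8·h[2] + 1/8·h[3] + 1/8·h[4] + 1/8·h[5]
  h[5] = 1 + 1/8·h[0] + 1/8·h[2] + 1/4·h[3] + 1/4·h[4] + 1/8·h[5]
Solving the 5×5 linear system over states ≠ 1 gives exactly h = [672/115, 0, 2008/345, 352/69, 1792/345, 1984/345] (h[1] = 0 is the target).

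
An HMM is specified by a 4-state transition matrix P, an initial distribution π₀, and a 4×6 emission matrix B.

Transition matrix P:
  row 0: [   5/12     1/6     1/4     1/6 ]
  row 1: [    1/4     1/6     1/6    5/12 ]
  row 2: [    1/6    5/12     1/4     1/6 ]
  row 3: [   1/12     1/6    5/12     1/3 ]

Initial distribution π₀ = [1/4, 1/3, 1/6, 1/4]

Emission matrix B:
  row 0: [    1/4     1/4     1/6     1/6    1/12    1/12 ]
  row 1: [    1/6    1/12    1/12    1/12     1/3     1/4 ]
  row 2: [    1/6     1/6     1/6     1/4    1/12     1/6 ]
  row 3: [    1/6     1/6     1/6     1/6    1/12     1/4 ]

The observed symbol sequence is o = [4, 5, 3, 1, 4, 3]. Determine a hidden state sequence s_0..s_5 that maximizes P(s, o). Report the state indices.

t=0: δ = [2.083e-02, 1.111e-01, 1.389e-02, 2.083e-02]  (obs o_0=4)
t=1: δ = [2.315e-03, 4.630e-03, 3.086e-03, 1.157e-02]  ψ = [1, 1, 1, 1]  (obs o_1=5)
t=2: δ = [1.929e-04, 1.608e-04, 1.206e-03, 6.430e-04]  ψ = [1, 3, 3, 3]  (obs o_2=3)
t=3: δ = [5.023e-05, 4.186e-05, 5.023e-05, 3.572e-05]  ψ = [2, 2, 2, 3]  (obs o_3=1)
t=4: δ = [1.744e-06, 6.977e-06, 1.240e-06, 1.454e-06]  ψ = [0, 2, 3, 1]  (obs o_4=4)
t=5: δ = [2.907e-07, 9.690e-08, 2.907e-07, 4.845e-07]  ψ = [1, 1, 1, 1]  (obs o_5=3)
backtrack: best end state = 3; path = [1, 3, 2, 2, 1, 3]

path = [1, 3, 2, 2, 1, 3]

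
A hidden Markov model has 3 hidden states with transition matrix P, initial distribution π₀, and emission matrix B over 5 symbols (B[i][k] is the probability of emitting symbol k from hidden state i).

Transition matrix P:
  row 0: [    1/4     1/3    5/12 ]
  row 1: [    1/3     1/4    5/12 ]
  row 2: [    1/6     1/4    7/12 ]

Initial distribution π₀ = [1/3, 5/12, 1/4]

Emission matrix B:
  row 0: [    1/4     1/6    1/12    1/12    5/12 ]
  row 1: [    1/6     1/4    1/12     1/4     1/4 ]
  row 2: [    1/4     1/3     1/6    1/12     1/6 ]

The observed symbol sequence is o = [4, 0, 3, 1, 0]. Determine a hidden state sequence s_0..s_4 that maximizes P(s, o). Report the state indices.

t=0: δ = [1.389e-01, 1.042e-01, 4.167e-02]  (obs o_0=4)
t=1: δ = [8.681e-03, 7.716e-03, 1.447e-02]  ψ = [0, 0, 0]  (obs o_1=0)
t=2: δ = [2.143e-04, 9.042e-04, 7.033e-04]  ψ = [1, 2, 2]  (obs o_2=3)
t=3: δ = [5.023e-05, 5.651e-05, 1.368e-04]  ψ = [1, 1, 2]  (obs o_3=1)
t=4: δ = [5.698e-06, 5.698e-06, 1.994e-05]  ψ = [2, 2, 2]  (obs o_4=0)
backtrack: best end state = 2; path = [0, 2, 2, 2, 2]

path = [0, 2, 2, 2, 2]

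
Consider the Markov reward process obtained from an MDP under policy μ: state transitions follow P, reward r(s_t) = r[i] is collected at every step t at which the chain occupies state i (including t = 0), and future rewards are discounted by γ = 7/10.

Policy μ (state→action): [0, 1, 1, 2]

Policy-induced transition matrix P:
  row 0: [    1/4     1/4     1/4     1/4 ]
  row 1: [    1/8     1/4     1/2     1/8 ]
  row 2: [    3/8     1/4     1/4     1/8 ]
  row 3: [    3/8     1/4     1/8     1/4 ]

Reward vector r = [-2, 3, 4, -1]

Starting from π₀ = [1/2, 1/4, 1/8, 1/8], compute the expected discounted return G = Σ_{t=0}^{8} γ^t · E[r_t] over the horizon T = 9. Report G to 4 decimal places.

t=0: π = [0.5000, 0.2500, 0.1250, 0.1250], E[r] = 0.1250, γ^t·E[r] = 0.125000, running G = 0.125000
t=1: π = [0.2500, 0.2500, 0.2969, 0.2031], E[r] = 1.2344, γ^t·E[r] = 0.864063, running G = 0.989063
t=2: π = [0.2813, 0.2500, 0.2871, 0.1816], E[r] = 1.1543, γ^t·E[r] = 0.565605, running G = 1.554668
t=3: π = [0.2773, 0.2500, 0.2898, 0.1829], E[r] = 1.1716, γ^t·E[r] = 0.401869, running G = 1.956537
t=4: π = [0.2778, 0.2500, 0.2896, 0.1825], E[r] = 1.1704, γ^t·E[r] = 0.281008, running G = 2.237546
t=5: π = [0.2778, 0.2500, 0.2897, 0.1825], E[r] = 1.1707, γ^t·E[r] = 0.196751, running G = 2.434297
t=6: π = [0.2778, 0.2500, 0.2897, 0.1825], E[r] = 1.1706, γ^t·E[r] = 0.137724, running G = 2.572020
t=7: π = [0.2778, 0.2500, 0.2897, 0.1825], E[r] = 1.1706, γ^t·E[r] = 0.096407, running G = 2.668427
t=8: π = [0.2778, 0.2500, 0.2897, 0.1825], E[r] = 1.1706, γ^t·E[r] = 0.067485, running G = 2.735912

G = 2.7359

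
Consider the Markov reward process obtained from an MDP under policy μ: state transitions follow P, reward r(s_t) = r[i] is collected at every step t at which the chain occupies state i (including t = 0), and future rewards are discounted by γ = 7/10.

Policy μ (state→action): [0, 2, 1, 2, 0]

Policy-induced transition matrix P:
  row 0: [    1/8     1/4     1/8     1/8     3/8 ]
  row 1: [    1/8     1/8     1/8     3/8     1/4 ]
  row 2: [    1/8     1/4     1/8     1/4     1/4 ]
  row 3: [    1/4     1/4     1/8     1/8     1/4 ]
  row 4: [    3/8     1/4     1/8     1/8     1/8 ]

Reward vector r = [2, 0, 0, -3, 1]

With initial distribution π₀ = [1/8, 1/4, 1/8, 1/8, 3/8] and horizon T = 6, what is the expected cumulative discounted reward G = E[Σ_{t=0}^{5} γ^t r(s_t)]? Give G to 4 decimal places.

t=0: π = [0.1250, 0.2500, 0.1250, 0.1250, 0.3750], E[r] = 0.2500, γ^t·E[r] = 0.250000, running G = 0.250000
t=1: π = [0.2344, 0.2188, 0.1250, 0.2031, 0.2188], E[r] = 0.0781, γ^t·E[r] = 0.054688, running G = 0.304688
t=2: π = [0.2051, 0.2227, 0.1250, 0.1953, 0.2520], E[r] = 0.0762, γ^t·E[r] = 0.037324, running G = 0.342012
t=3: π = [0.2124, 0.2222, 0.1250, 0.1963, 0.2441], E[r] = 0.0801, γ^t·E[r] = 0.027467, running G = 0.369479
t=4: π = [0.2106, 0.2222, 0.1250, 0.1962, 0.2460], E[r] = 0.0787, γ^t·E[r] = 0.018890, running G = 0.388368
t=5: π = [0.2110, 0.2222, 0.1250, 0.1962, 0.2456], E[r] = 0.0791, γ^t·E[r] = 0.013291, running G = 0.401659

G = 0.4017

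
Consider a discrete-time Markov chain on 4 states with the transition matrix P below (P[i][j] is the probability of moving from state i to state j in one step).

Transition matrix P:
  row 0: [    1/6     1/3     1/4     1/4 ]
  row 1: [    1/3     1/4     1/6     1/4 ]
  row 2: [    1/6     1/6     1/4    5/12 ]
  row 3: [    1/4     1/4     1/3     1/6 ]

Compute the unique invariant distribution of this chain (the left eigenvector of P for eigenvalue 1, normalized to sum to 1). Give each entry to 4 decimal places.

Balance equations π_j = Σ_i π_i·P[i][j]:
  π_0 = 1/6·π_0 + 1/3·π_1 + 1/6·π_2 + 1/4·π_3
  π_1 = 1/3·π_0 + 1/4·π_1 + 1/6·π_2 + 1/4·π_3
  π_2 = 1/4·π_0 + 1/6·π_1 + 1/4·π_2 + 1/3·π_3
  normalize: π_0 + π_1 + π_2 + π_3 = 1
Solving the linear system gives exactly π = [65/282, 35/141, 71/282, 38/141].

π = [0.2305, 0.2482, 0.2518, 0.2695]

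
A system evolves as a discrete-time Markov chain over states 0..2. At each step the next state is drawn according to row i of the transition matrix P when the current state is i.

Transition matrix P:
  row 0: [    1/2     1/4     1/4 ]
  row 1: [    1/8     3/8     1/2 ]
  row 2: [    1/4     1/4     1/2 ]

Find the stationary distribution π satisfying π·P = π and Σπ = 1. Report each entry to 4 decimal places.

Balance equations π_j = Σ_i π_i·P[i][j]:
  π_0 = 1/2·π_0 + 1/8·π_1 + 1/4·π_2
  π_1 = 1/4·π_0 + 3/8·π_1 + 1/4·π_2
  normalize: π_0 + π_1 + π_2 = 1
Solving the linear system gives exactly π = [2/7, 2/7, 3/7].

π = [0.2857, 0.2857, 0.4286]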